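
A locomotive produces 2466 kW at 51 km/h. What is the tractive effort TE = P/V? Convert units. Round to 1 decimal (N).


Convert: P = 2466 kW = 2466000 W
V = 51 / 3.6 = 14.1667 m/s
TE = 2466000 / 14.1667
TE = 174070.6 N

174070.6


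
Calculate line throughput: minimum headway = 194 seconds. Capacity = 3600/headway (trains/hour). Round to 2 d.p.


Capacity = 3600 / headway
Capacity = 3600 / 194
Capacity = 18.56 trains/hour

18.56


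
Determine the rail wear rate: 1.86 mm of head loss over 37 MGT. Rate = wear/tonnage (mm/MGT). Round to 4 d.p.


Wear rate = total wear / cumulative tonnage
Rate = 1.86 / 37
Rate = 0.0503 mm/MGT

0.0503


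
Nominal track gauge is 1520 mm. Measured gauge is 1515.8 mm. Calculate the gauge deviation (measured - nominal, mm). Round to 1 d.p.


Deviation = measured - nominal
Deviation = 1515.8 - 1520
Deviation = -4.2 mm

-4.2


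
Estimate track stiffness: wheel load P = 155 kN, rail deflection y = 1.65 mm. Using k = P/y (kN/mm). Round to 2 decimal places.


Track stiffness k = P / y
k = 155 / 1.65
k = 93.94 kN/mm

93.94


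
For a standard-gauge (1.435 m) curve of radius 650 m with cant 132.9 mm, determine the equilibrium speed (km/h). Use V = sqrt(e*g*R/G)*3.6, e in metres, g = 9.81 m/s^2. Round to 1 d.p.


Convert cant: e = 132.9 mm = 0.1329 m
V_ms = sqrt(0.1329 * 9.81 * 650 / 1.435)
V_ms = sqrt(590.548328) = 24.3012 m/s
V = 24.3012 * 3.6 = 87.5 km/h

87.5


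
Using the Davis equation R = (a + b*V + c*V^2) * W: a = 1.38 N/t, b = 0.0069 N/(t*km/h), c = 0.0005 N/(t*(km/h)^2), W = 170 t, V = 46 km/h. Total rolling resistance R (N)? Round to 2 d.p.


b*V = 0.0069 * 46 = 0.3174
c*V^2 = 0.0005 * 2116 = 1.058
R_per_t = 1.38 + 0.3174 + 1.058 = 2.7554 N/t
R_total = 2.7554 * 170 = 468.42 N

468.42


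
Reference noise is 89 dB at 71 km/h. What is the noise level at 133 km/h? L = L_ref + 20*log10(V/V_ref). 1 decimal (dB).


V/V_ref = 133 / 71 = 1.873239
log10(1.873239) = 0.272593
20 * 0.272593 = 5.4519
L = 89 + 5.4519 = 94.5 dB

94.5


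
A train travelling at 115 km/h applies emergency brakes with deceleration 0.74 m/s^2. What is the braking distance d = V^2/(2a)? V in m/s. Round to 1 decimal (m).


Convert speed: V = 115 / 3.6 = 31.9444 m/s
V^2 = 1020.4475
d = 1020.4475 / (2 * 0.74)
d = 1020.4475 / 1.48
d = 689.5 m

689.5


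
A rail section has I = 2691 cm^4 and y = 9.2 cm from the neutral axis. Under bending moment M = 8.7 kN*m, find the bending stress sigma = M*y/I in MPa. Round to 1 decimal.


Convert units:
M = 8.7 kN*m = 8700000 N*mm
y = 9.2 cm = 92 mm
I = 2691 cm^4 = 26910000 mm^4
sigma = 8700000 * 92 / 26910000
sigma = 29.7 MPa

29.7


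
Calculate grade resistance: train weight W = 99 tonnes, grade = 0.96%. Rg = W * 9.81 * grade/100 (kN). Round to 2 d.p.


Rg = W * 9.81 * grade / 100
Rg = 99 * 9.81 * 0.96 / 100
Rg = 971.19 * 0.0096
Rg = 9.32 kN

9.32


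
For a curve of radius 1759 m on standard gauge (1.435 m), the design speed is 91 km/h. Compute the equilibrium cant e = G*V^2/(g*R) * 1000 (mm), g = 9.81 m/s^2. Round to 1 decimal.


Convert speed: V = 91 / 3.6 = 25.2778 m/s
Apply formula: e = 1.435 * 25.2778^2 / (9.81 * 1759)
e = 1.435 * 638.966 / 17255.79
e = 0.053137 m = 53.1 mm

53.1


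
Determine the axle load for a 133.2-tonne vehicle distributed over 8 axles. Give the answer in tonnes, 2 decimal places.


Load per axle = total weight / number of axles
Load = 133.2 / 8
Load = 16.65 tonnes

16.65


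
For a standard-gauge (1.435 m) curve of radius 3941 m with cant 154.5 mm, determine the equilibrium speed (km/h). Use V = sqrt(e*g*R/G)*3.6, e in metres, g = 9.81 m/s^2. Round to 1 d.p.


Convert cant: e = 154.5 mm = 0.1545 m
V_ms = sqrt(0.1545 * 9.81 * 3941 / 1.435)
V_ms = sqrt(4162.478707) = 64.5173 m/s
V = 64.5173 * 3.6 = 232.3 km/h

232.3


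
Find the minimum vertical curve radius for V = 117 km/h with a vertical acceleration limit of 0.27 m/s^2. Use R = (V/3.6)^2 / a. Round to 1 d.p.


Convert speed: V = 117 / 3.6 = 32.5 m/s
V^2 = 1056.25 m^2/s^2
R_v = 1056.25 / 0.27
R_v = 3912.0 m

3912.0


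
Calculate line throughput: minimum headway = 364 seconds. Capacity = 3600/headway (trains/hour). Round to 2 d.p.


Capacity = 3600 / headway
Capacity = 3600 / 364
Capacity = 9.89 trains/hour

9.89


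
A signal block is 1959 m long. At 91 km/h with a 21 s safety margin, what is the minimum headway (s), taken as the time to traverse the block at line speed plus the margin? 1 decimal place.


V = 91 / 3.6 = 25.2778 m/s
Block traversal time = 1959 / 25.2778 = 77.4989 s
Headway = 77.4989 + 21
Headway = 98.5 s

98.5


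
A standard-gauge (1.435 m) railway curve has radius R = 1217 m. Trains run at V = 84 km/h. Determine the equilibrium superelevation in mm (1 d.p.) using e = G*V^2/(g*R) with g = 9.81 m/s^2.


Convert speed: V = 84 / 3.6 = 23.3333 m/s
Apply formula: e = 1.435 * 23.3333^2 / (9.81 * 1217)
e = 1.435 * 544.4444 / 11938.77
e = 0.06544 m = 65.4 mm

65.4


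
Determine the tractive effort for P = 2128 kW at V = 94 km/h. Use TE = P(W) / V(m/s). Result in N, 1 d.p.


Convert: P = 2128 kW = 2128000 W
V = 94 / 3.6 = 26.1111 m/s
TE = 2128000 / 26.1111
TE = 81497.9 N

81497.9


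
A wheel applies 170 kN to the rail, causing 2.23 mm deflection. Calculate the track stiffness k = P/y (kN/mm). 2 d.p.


Track stiffness k = P / y
k = 170 / 2.23
k = 76.23 kN/mm

76.23


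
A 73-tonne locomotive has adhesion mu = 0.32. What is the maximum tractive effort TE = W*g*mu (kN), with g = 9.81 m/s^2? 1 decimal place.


TE_max = W * g * mu
TE_max = 73 * 9.81 * 0.32
TE_max = 716.13 * 0.32
TE_max = 229.2 kN

229.2


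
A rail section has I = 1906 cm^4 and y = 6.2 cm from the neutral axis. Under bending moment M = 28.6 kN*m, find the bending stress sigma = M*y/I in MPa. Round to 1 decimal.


Convert units:
M = 28.6 kN*m = 28600000 N*mm
y = 6.2 cm = 62 mm
I = 1906 cm^4 = 19060000 mm^4
sigma = 28600000 * 62 / 19060000
sigma = 93.0 MPa

93.0


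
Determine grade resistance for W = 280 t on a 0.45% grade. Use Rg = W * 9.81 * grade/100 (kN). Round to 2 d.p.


Rg = W * 9.81 * grade / 100
Rg = 280 * 9.81 * 0.45 / 100
Rg = 2746.8 * 0.0045
Rg = 12.36 kN

12.36


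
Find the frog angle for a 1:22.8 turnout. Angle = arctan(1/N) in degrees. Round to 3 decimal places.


1/N = 1/22.8 = 0.04386
angle = arctan(0.04386) = 0.043832 rad
angle = 0.043832 * 180/pi = 2.511 degrees

2.511


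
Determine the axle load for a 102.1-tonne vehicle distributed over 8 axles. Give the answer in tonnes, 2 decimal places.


Load per axle = total weight / number of axles
Load = 102.1 / 8
Load = 12.76 tonnes

12.76


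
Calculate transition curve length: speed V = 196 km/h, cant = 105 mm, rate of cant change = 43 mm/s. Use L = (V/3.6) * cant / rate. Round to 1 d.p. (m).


Convert speed: V = 196 / 3.6 = 54.4444 m/s
L = 54.4444 * 105 / 43
L = 5716.6667 / 43
L = 132.9 m

132.9


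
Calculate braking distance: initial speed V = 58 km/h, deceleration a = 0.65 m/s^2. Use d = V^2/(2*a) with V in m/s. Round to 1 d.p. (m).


Convert speed: V = 58 / 3.6 = 16.1111 m/s
V^2 = 259.5679
d = 259.5679 / (2 * 0.65)
d = 259.5679 / 1.3
d = 199.7 m

199.7


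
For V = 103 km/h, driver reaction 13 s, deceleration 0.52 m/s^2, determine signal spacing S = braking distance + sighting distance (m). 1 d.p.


V = 103 / 3.6 = 28.6111 m/s
Braking distance = 28.6111^2 / (2*0.52) = 787.1112 m
Sighting distance = 28.6111 * 13 = 371.9444 m
S = 787.1112 + 371.9444 = 1159.1 m

1159.1


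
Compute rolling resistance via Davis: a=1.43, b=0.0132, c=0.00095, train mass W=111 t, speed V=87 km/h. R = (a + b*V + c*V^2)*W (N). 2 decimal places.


b*V = 0.0132 * 87 = 1.1484
c*V^2 = 0.00095 * 7569 = 7.19055
R_per_t = 1.43 + 1.1484 + 7.19055 = 9.76895 N/t
R_total = 9.76895 * 111 = 1084.35 N

1084.35


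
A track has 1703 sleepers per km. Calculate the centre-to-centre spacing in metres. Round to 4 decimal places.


Spacing = 1000 m / number of sleepers
Spacing = 1000 / 1703
Spacing = 0.5872 m

0.5872


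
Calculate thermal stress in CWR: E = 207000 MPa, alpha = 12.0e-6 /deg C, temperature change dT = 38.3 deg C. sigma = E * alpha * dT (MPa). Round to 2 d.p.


sigma = E * alpha * dT
sigma = 207000 * 12.0e-6 * 38.3
sigma = 2.484 * 38.3
sigma = 95.14 MPa

95.14


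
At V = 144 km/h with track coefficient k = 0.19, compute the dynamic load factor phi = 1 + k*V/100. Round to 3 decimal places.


phi = 1 + k * V / 100
phi = 1 + 0.19 * 144 / 100
phi = 1 + 0.2736
phi = 1.274

1.274


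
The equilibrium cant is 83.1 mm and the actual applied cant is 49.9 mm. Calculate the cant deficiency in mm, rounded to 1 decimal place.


Cant deficiency = equilibrium cant - actual cant
CD = 83.1 - 49.9
CD = 33.2 mm

33.2


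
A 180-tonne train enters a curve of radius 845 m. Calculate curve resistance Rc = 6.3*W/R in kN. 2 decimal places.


Rc = 6.3 * W / R
Rc = 6.3 * 180 / 845
Rc = 1134.0 / 845
Rc = 1.34 kN

1.34


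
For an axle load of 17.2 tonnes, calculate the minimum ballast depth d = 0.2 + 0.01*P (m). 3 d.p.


d = 0.2 + 0.01 * 17.2
d = 0.2 + 0.172
d = 0.372 m

0.372


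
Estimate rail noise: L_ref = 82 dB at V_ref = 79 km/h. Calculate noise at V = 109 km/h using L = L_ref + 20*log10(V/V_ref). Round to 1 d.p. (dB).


V/V_ref = 109 / 79 = 1.379747
log10(1.379747) = 0.139799
20 * 0.139799 = 2.796
L = 82 + 2.796 = 84.8 dB

84.8


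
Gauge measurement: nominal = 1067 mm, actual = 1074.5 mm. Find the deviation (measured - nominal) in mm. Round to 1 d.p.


Deviation = measured - nominal
Deviation = 1074.5 - 1067
Deviation = 7.5 mm

7.5


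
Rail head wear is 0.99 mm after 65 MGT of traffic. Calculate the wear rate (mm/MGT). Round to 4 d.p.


Wear rate = total wear / cumulative tonnage
Rate = 0.99 / 65
Rate = 0.0152 mm/MGT

0.0152


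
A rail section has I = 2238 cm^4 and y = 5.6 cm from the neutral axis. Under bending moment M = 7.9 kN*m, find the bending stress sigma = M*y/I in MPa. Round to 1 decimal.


Convert units:
M = 7.9 kN*m = 7900000 N*mm
y = 5.6 cm = 56 mm
I = 2238 cm^4 = 22380000 mm^4
sigma = 7900000 * 56 / 22380000
sigma = 19.8 MPa

19.8


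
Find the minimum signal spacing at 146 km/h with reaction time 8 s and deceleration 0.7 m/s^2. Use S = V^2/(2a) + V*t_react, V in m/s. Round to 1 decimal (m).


V = 146 / 3.6 = 40.5556 m/s
Braking distance = 40.5556^2 / (2*0.7) = 1174.8236 m
Sighting distance = 40.5556 * 8 = 324.4444 m
S = 1174.8236 + 324.4444 = 1499.3 m

1499.3


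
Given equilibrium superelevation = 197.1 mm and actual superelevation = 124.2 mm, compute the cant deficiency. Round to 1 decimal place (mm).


Cant deficiency = equilibrium cant - actual cant
CD = 197.1 - 124.2
CD = 72.9 mm

72.9


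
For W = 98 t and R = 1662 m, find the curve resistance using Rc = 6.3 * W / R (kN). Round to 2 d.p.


Rc = 6.3 * W / R
Rc = 6.3 * 98 / 1662
Rc = 617.4 / 1662
Rc = 0.37 kN

0.37


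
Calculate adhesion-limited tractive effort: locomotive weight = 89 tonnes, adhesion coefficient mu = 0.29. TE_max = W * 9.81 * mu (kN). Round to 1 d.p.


TE_max = W * g * mu
TE_max = 89 * 9.81 * 0.29
TE_max = 873.09 * 0.29
TE_max = 253.2 kN

253.2


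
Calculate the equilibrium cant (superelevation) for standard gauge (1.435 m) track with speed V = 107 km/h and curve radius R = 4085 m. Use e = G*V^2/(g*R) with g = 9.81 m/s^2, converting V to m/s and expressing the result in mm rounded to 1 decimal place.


Convert speed: V = 107 / 3.6 = 29.7222 m/s
Apply formula: e = 1.435 * 29.7222^2 / (9.81 * 4085)
e = 1.435 * 883.4105 / 40073.85
e = 0.031634 m = 31.6 mm

31.6


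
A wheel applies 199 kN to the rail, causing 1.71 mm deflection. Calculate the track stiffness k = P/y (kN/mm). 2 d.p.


Track stiffness k = P / y
k = 199 / 1.71
k = 116.37 kN/mm

116.37


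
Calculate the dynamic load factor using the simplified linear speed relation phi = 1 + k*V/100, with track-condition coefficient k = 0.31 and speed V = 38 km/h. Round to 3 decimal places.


phi = 1 + k * V / 100
phi = 1 + 0.31 * 38 / 100
phi = 1 + 0.1178
phi = 1.118

1.118


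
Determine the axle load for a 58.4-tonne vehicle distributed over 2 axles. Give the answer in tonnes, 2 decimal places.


Load per axle = total weight / number of axles
Load = 58.4 / 2
Load = 29.20 tonnes

29.20


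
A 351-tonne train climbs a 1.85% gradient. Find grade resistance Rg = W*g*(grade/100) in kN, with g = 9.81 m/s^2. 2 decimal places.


Rg = W * 9.81 * grade / 100
Rg = 351 * 9.81 * 1.85 / 100
Rg = 3443.31 * 0.0185
Rg = 63.70 kN

63.70


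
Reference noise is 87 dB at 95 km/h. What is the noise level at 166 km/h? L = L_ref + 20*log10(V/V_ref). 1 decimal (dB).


V/V_ref = 166 / 95 = 1.747368
log10(1.747368) = 0.242384
20 * 0.242384 = 4.8477
L = 87 + 4.8477 = 91.8 dB

91.8


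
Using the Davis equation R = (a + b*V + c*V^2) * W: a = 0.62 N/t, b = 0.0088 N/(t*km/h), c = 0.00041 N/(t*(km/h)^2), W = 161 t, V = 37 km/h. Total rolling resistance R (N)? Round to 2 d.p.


b*V = 0.0088 * 37 = 0.3256
c*V^2 = 0.00041 * 1369 = 0.56129
R_per_t = 0.62 + 0.3256 + 0.56129 = 1.50689 N/t
R_total = 1.50689 * 161 = 242.61 N

242.61


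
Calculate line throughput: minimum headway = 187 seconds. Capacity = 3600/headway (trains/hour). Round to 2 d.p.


Capacity = 3600 / headway
Capacity = 3600 / 187
Capacity = 19.25 trains/hour

19.25


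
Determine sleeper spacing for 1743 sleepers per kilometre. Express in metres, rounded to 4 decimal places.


Spacing = 1000 m / number of sleepers
Spacing = 1000 / 1743
Spacing = 0.5737 m

0.5737


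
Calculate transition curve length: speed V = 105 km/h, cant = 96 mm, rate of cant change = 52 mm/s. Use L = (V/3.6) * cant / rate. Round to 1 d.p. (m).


Convert speed: V = 105 / 3.6 = 29.1667 m/s
L = 29.1667 * 96 / 52
L = 2800.0 / 52
L = 53.8 m

53.8


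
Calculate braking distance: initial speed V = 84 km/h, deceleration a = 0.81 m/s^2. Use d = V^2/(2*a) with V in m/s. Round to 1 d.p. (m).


Convert speed: V = 84 / 3.6 = 23.3333 m/s
V^2 = 544.4444
d = 544.4444 / (2 * 0.81)
d = 544.4444 / 1.62
d = 336.1 m

336.1


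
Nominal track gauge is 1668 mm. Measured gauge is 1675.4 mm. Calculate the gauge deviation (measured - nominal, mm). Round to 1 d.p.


Deviation = measured - nominal
Deviation = 1675.4 - 1668
Deviation = 7.4 mm

7.4


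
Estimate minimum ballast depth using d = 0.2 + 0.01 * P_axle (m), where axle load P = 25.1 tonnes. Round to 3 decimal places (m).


d = 0.2 + 0.01 * 25.1
d = 0.2 + 0.251
d = 0.451 m

0.451


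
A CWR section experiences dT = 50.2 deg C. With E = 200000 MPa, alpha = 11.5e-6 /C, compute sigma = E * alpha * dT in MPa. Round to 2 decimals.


sigma = E * alpha * dT
sigma = 200000 * 11.5e-6 * 50.2
sigma = 2.3 * 50.2
sigma = 115.46 MPa

115.46


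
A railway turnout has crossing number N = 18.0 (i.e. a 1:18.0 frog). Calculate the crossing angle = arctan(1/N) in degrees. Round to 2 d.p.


1/N = 1/18.0 = 0.055556
angle = arctan(0.055556) = 0.055499 rad
angle = 0.055499 * 180/pi = 3.18 degrees

3.18


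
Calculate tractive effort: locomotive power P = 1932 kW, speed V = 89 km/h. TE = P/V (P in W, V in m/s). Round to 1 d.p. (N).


Convert: P = 1932 kW = 1932000 W
V = 89 / 3.6 = 24.7222 m/s
TE = 1932000 / 24.7222
TE = 78148.3 N

78148.3


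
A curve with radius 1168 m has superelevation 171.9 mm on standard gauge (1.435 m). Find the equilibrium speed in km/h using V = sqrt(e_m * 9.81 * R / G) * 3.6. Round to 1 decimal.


Convert cant: e = 171.9 mm = 0.1719 m
V_ms = sqrt(0.1719 * 9.81 * 1168 / 1.435)
V_ms = sqrt(1372.574183) = 37.0483 m/s
V = 37.0483 * 3.6 = 133.4 km/h

133.4


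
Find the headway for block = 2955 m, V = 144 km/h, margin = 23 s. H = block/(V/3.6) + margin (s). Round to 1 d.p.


V = 144 / 3.6 = 40.0 m/s
Block traversal time = 2955 / 40.0 = 73.875 s
Headway = 73.875 + 23
Headway = 96.9 s

96.9


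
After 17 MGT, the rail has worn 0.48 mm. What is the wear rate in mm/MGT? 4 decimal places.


Wear rate = total wear / cumulative tonnage
Rate = 0.48 / 17
Rate = 0.0282 mm/MGT

0.0282


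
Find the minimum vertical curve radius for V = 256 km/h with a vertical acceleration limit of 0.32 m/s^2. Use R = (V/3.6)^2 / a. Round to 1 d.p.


Convert speed: V = 256 / 3.6 = 71.1111 m/s
V^2 = 5056.7901 m^2/s^2
R_v = 5056.7901 / 0.32
R_v = 15802.5 m

15802.5


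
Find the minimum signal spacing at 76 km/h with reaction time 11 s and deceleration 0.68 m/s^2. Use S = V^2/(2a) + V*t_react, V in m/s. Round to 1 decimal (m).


V = 76 / 3.6 = 21.1111 m/s
Braking distance = 21.1111^2 / (2*0.68) = 327.7052 m
Sighting distance = 21.1111 * 11 = 232.2222 m
S = 327.7052 + 232.2222 = 559.9 m

559.9


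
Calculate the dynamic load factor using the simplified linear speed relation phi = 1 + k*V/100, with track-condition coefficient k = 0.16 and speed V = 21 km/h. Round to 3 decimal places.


phi = 1 + k * V / 100
phi = 1 + 0.16 * 21 / 100
phi = 1 + 0.0336
phi = 1.034

1.034


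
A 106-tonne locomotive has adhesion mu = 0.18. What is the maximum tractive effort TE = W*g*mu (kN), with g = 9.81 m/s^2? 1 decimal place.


TE_max = W * g * mu
TE_max = 106 * 9.81 * 0.18
TE_max = 1039.86 * 0.18
TE_max = 187.2 kN

187.2


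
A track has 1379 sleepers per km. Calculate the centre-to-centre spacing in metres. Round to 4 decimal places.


Spacing = 1000 m / number of sleepers
Spacing = 1000 / 1379
Spacing = 0.7252 m

0.7252


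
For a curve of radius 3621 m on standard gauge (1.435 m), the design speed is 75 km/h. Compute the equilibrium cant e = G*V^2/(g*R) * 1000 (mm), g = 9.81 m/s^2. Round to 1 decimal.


Convert speed: V = 75 / 3.6 = 20.8333 m/s
Apply formula: e = 1.435 * 20.8333^2 / (9.81 * 3621)
e = 1.435 * 434.0278 / 35522.01
e = 0.017534 m = 17.5 mm

17.5


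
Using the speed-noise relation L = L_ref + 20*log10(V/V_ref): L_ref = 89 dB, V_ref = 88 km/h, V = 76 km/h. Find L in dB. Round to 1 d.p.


V/V_ref = 76 / 88 = 0.863636
log10(0.863636) = -0.063669
20 * -0.063669 = -1.2734
L = 89 + -1.2734 = 87.7 dB

87.7


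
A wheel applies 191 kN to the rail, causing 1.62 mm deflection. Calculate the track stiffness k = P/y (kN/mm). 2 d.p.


Track stiffness k = P / y
k = 191 / 1.62
k = 117.90 kN/mm

117.90


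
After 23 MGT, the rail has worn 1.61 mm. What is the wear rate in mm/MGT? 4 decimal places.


Wear rate = total wear / cumulative tonnage
Rate = 1.61 / 23
Rate = 0.0700 mm/MGT

0.0700


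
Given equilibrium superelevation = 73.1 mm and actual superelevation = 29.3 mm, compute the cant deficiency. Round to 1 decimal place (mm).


Cant deficiency = equilibrium cant - actual cant
CD = 73.1 - 29.3
CD = 43.8 mm

43.8


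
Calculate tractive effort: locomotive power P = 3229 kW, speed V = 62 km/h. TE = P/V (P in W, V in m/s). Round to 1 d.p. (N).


Convert: P = 3229 kW = 3229000 W
V = 62 / 3.6 = 17.2222 m/s
TE = 3229000 / 17.2222
TE = 187490.3 N

187490.3


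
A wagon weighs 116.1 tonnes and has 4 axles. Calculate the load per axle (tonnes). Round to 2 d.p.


Load per axle = total weight / number of axles
Load = 116.1 / 4
Load = 29.03 tonnes

29.03


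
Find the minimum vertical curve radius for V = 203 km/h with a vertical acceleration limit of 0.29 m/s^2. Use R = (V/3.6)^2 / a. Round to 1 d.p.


Convert speed: V = 203 / 3.6 = 56.3889 m/s
V^2 = 3179.7068 m^2/s^2
R_v = 3179.7068 / 0.29
R_v = 10964.5 m

10964.5


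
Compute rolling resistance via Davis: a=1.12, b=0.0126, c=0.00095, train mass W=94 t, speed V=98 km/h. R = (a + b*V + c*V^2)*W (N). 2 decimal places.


b*V = 0.0126 * 98 = 1.2348
c*V^2 = 0.00095 * 9604 = 9.1238
R_per_t = 1.12 + 1.2348 + 9.1238 = 11.4786 N/t
R_total = 11.4786 * 94 = 1078.99 N

1078.99


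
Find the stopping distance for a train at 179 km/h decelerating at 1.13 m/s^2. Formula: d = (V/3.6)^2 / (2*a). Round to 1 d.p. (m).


Convert speed: V = 179 / 3.6 = 49.7222 m/s
V^2 = 2472.2994
d = 2472.2994 / (2 * 1.13)
d = 2472.2994 / 2.26
d = 1093.9 m

1093.9


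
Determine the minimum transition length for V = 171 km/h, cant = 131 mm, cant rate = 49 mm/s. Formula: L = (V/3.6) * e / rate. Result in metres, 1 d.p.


Convert speed: V = 171 / 3.6 = 47.5 m/s
L = 47.5 * 131 / 49
L = 6222.5 / 49
L = 127.0 m

127.0


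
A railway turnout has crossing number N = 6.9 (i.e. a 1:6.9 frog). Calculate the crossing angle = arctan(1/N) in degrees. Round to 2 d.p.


1/N = 1/6.9 = 0.144928
angle = arctan(0.144928) = 0.143925 rad
angle = 0.143925 * 180/pi = 8.25 degrees

8.25


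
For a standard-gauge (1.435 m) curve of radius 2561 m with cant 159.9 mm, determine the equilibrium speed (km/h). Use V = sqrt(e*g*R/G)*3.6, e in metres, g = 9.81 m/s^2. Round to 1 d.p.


Convert cant: e = 159.9 mm = 0.1599 m
V_ms = sqrt(0.1599 * 9.81 * 2561 / 1.435)
V_ms = sqrt(2799.465686) = 52.91 m/s
V = 52.91 * 3.6 = 190.5 km/h

190.5


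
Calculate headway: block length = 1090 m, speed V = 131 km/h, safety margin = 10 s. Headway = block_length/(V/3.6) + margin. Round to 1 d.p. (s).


V = 131 / 3.6 = 36.3889 m/s
Block traversal time = 1090 / 36.3889 = 29.9542 s
Headway = 29.9542 + 10
Headway = 40.0 s

40.0


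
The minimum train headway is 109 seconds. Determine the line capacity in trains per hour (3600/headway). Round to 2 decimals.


Capacity = 3600 / headway
Capacity = 3600 / 109
Capacity = 33.03 trains/hour

33.03


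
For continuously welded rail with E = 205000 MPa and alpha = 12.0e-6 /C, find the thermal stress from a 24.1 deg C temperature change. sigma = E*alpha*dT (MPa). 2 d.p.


sigma = E * alpha * dT
sigma = 205000 * 12.0e-6 * 24.1
sigma = 2.46 * 24.1
sigma = 59.29 MPa

59.29


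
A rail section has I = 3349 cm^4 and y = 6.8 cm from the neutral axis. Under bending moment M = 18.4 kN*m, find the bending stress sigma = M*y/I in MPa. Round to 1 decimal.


Convert units:
M = 18.4 kN*m = 18400000 N*mm
y = 6.8 cm = 68 mm
I = 3349 cm^4 = 33490000 mm^4
sigma = 18400000 * 68 / 33490000
sigma = 37.4 MPa

37.4


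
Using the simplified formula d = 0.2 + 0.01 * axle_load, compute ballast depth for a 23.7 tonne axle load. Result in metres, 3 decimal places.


d = 0.2 + 0.01 * 23.7
d = 0.2 + 0.237
d = 0.437 m

0.437


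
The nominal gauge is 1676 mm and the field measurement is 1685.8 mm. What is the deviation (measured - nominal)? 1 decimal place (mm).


Deviation = measured - nominal
Deviation = 1685.8 - 1676
Deviation = 9.8 mm

9.8


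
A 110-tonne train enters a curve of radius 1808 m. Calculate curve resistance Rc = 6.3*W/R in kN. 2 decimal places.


Rc = 6.3 * W / R
Rc = 6.3 * 110 / 1808
Rc = 693.0 / 1808
Rc = 0.38 kN

0.38


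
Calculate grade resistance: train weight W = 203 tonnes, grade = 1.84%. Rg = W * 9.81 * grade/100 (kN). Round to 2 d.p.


Rg = W * 9.81 * grade / 100
Rg = 203 * 9.81 * 1.84 / 100
Rg = 1991.43 * 0.0184
Rg = 36.64 kN

36.64


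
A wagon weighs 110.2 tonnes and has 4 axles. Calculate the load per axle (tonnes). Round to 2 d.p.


Load per axle = total weight / number of axles
Load = 110.2 / 4
Load = 27.55 tonnes

27.55


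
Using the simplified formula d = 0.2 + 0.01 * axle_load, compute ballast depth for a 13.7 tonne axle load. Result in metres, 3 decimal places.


d = 0.2 + 0.01 * 13.7
d = 0.2 + 0.137
d = 0.337 m

0.337


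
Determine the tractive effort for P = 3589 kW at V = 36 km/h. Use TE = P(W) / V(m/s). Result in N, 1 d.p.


Convert: P = 3589 kW = 3589000 W
V = 36 / 3.6 = 10.0 m/s
TE = 3589000 / 10.0
TE = 358900.0 N

358900.0


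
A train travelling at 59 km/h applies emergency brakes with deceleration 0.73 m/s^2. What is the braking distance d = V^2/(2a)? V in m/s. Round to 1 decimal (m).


Convert speed: V = 59 / 3.6 = 16.3889 m/s
V^2 = 268.5957
d = 268.5957 / (2 * 0.73)
d = 268.5957 / 1.46
d = 184.0 m

184.0


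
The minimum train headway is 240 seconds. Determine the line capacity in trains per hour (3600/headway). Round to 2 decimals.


Capacity = 3600 / headway
Capacity = 3600 / 240
Capacity = 15.00 trains/hour

15.00


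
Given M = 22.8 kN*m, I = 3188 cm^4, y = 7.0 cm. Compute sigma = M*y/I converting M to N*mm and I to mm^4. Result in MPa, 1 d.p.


Convert units:
M = 22.8 kN*m = 22800000 N*mm
y = 7.0 cm = 70 mm
I = 3188 cm^4 = 31880000 mm^4
sigma = 22800000 * 70 / 31880000
sigma = 50.1 MPa

50.1


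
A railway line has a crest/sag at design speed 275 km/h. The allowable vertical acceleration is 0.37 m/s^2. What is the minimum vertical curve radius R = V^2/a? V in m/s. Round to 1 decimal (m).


Convert speed: V = 275 / 3.6 = 76.3889 m/s
V^2 = 5835.2623 m^2/s^2
R_v = 5835.2623 / 0.37
R_v = 15771.0 m

15771.0


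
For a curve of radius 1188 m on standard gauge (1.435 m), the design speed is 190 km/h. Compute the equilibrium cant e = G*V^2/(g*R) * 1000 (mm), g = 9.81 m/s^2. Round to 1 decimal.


Convert speed: V = 190 / 3.6 = 52.7778 m/s
Apply formula: e = 1.435 * 52.7778^2 / (9.81 * 1188)
e = 1.435 * 2785.4938 / 11654.28
e = 0.34298 m = 343.0 mm

343.0


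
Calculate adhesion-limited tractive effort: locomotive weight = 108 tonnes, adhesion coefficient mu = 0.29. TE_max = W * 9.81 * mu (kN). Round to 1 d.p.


TE_max = W * g * mu
TE_max = 108 * 9.81 * 0.29
TE_max = 1059.48 * 0.29
TE_max = 307.2 kN

307.2


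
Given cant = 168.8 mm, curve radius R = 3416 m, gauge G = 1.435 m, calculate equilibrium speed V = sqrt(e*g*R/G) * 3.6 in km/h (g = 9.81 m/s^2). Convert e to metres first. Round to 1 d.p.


Convert cant: e = 168.8 mm = 0.1688 m
V_ms = sqrt(0.1688 * 9.81 * 3416 / 1.435)
V_ms = sqrt(3941.91641) = 62.7847 m/s
V = 62.7847 * 3.6 = 226.0 km/h

226.0


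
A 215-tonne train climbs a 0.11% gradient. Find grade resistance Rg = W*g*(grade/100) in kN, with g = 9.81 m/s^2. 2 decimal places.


Rg = W * 9.81 * grade / 100
Rg = 215 * 9.81 * 0.11 / 100
Rg = 2109.15 * 0.0011
Rg = 2.32 kN

2.32


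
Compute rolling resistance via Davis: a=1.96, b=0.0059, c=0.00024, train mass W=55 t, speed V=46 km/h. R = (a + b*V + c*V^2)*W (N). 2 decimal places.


b*V = 0.0059 * 46 = 0.2714
c*V^2 = 0.00024 * 2116 = 0.50784
R_per_t = 1.96 + 0.2714 + 0.50784 = 2.73924 N/t
R_total = 2.73924 * 55 = 150.66 N

150.66


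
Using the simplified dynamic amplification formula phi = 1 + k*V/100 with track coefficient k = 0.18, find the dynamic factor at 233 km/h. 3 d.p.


phi = 1 + k * V / 100
phi = 1 + 0.18 * 233 / 100
phi = 1 + 0.4194
phi = 1.419

1.419


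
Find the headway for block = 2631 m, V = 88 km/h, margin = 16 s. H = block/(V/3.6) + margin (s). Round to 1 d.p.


V = 88 / 3.6 = 24.4444 m/s
Block traversal time = 2631 / 24.4444 = 107.6318 s
Headway = 107.6318 + 16
Headway = 123.6 s

123.6


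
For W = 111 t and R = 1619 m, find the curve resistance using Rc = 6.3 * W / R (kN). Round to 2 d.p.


Rc = 6.3 * W / R
Rc = 6.3 * 111 / 1619
Rc = 699.3 / 1619
Rc = 0.43 kN

0.43


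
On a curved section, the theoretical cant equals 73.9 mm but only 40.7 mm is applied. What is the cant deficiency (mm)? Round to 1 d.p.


Cant deficiency = equilibrium cant - actual cant
CD = 73.9 - 40.7
CD = 33.2 mm

33.2


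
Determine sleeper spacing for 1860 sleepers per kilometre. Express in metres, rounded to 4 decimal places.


Spacing = 1000 m / number of sleepers
Spacing = 1000 / 1860
Spacing = 0.5376 m

0.5376


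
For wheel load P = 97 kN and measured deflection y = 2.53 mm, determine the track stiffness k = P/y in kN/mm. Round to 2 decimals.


Track stiffness k = P / y
k = 97 / 2.53
k = 38.34 kN/mm

38.34


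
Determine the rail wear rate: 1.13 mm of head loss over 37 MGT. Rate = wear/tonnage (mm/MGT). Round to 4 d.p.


Wear rate = total wear / cumulative tonnage
Rate = 1.13 / 37
Rate = 0.0305 mm/MGT

0.0305


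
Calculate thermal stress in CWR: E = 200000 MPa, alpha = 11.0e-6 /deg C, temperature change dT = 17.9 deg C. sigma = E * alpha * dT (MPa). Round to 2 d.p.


sigma = E * alpha * dT
sigma = 200000 * 11.0e-6 * 17.9
sigma = 2.2 * 17.9
sigma = 39.38 MPa

39.38


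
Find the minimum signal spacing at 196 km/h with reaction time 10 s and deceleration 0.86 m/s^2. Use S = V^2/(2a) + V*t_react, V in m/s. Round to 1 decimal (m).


V = 196 / 3.6 = 54.4444 m/s
Braking distance = 54.4444^2 / (2*0.86) = 1723.3707 m
Sighting distance = 54.4444 * 10 = 544.4444 m
S = 1723.3707 + 544.4444 = 2267.8 m

2267.8


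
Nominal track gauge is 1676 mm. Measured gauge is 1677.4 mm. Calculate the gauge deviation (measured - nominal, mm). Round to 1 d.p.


Deviation = measured - nominal
Deviation = 1677.4 - 1676
Deviation = 1.4 mm

1.4


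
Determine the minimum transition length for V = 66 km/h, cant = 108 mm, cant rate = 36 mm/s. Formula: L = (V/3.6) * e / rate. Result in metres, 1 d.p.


Convert speed: V = 66 / 3.6 = 18.3333 m/s
L = 18.3333 * 108 / 36
L = 1980.0 / 36
L = 55.0 m

55.0


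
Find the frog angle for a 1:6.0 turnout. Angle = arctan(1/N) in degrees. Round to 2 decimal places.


1/N = 1/6.0 = 0.166667
angle = arctan(0.166667) = 0.165149 rad
angle = 0.165149 * 180/pi = 9.46 degrees

9.46


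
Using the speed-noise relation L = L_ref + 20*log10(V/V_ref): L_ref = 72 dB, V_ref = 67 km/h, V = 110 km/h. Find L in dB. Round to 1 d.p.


V/V_ref = 110 / 67 = 1.641791
log10(1.641791) = 0.215318
20 * 0.215318 = 4.3064
L = 72 + 4.3064 = 76.3 dB

76.3


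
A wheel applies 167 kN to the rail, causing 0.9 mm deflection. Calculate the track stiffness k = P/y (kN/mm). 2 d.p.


Track stiffness k = P / y
k = 167 / 0.9
k = 185.56 kN/mm

185.56


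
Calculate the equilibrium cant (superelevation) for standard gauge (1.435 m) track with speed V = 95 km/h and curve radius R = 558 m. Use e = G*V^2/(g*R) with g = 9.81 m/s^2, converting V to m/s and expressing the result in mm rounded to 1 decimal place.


Convert speed: V = 95 / 3.6 = 26.3889 m/s
Apply formula: e = 1.435 * 26.3889^2 / (9.81 * 558)
e = 1.435 * 696.3735 / 5473.98
e = 0.182554 m = 182.6 mm

182.6


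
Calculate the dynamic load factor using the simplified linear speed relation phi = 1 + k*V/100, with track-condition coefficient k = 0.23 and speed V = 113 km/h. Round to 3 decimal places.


phi = 1 + k * V / 100
phi = 1 + 0.23 * 113 / 100
phi = 1 + 0.2599
phi = 1.260

1.260


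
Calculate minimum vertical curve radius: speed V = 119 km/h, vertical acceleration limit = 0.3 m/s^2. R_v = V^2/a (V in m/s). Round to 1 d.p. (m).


Convert speed: V = 119 / 3.6 = 33.0556 m/s
V^2 = 1092.6698 m^2/s^2
R_v = 1092.6698 / 0.3
R_v = 3642.2 m

3642.2


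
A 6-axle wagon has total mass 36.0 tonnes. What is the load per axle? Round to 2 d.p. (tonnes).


Load per axle = total weight / number of axles
Load = 36.0 / 6
Load = 6.00 tonnes

6.00


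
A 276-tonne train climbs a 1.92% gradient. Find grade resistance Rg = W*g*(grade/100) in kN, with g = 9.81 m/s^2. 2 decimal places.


Rg = W * 9.81 * grade / 100
Rg = 276 * 9.81 * 1.92 / 100
Rg = 2707.56 * 0.0192
Rg = 51.99 kN

51.99


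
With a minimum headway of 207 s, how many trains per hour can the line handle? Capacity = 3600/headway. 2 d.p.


Capacity = 3600 / headway
Capacity = 3600 / 207
Capacity = 17.39 trains/hour

17.39


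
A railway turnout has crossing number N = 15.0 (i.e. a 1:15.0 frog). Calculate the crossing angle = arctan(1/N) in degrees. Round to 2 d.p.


1/N = 1/15.0 = 0.066667
angle = arctan(0.066667) = 0.066568 rad
angle = 0.066568 * 180/pi = 3.81 degrees

3.81


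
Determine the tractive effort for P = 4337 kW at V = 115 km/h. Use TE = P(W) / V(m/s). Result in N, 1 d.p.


Convert: P = 4337 kW = 4337000 W
V = 115 / 3.6 = 31.9444 m/s
TE = 4337000 / 31.9444
TE = 135767.0 N

135767.0


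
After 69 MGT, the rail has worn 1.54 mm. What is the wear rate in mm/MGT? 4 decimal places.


Wear rate = total wear / cumulative tonnage
Rate = 1.54 / 69
Rate = 0.0223 mm/MGT

0.0223


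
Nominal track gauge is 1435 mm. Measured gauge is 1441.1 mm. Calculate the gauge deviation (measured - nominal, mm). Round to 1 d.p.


Deviation = measured - nominal
Deviation = 1441.1 - 1435
Deviation = 6.1 mm

6.1


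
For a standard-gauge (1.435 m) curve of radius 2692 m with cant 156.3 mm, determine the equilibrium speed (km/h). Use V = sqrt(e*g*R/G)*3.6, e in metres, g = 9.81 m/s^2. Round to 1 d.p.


Convert cant: e = 156.3 mm = 0.1563 m
V_ms = sqrt(0.1563 * 9.81 * 2692 / 1.435)
V_ms = sqrt(2876.412318) = 53.6322 m/s
V = 53.6322 * 3.6 = 193.1 km/h

193.1


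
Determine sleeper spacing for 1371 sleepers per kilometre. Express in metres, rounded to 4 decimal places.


Spacing = 1000 m / number of sleepers
Spacing = 1000 / 1371
Spacing = 0.7294 m

0.7294


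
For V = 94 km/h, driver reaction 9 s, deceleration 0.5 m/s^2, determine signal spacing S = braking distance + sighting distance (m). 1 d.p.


V = 94 / 3.6 = 26.1111 m/s
Braking distance = 26.1111^2 / (2*0.5) = 681.7901 m
Sighting distance = 26.1111 * 9 = 235.0 m
S = 681.7901 + 235.0 = 916.8 m

916.8


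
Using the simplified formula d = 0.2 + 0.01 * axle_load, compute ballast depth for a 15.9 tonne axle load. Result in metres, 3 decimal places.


d = 0.2 + 0.01 * 15.9
d = 0.2 + 0.159
d = 0.359 m

0.359


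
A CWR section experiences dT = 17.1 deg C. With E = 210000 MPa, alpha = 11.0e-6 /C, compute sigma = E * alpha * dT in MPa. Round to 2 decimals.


sigma = E * alpha * dT
sigma = 210000 * 11.0e-6 * 17.1
sigma = 2.31 * 17.1
sigma = 39.50 MPa

39.50


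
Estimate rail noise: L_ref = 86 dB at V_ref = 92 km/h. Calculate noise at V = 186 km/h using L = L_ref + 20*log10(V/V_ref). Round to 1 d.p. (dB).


V/V_ref = 186 / 92 = 2.021739
log10(2.021739) = 0.305725
20 * 0.305725 = 6.1145
L = 86 + 6.1145 = 92.1 dB

92.1


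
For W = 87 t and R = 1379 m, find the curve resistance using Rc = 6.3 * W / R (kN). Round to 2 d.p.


Rc = 6.3 * W / R
Rc = 6.3 * 87 / 1379
Rc = 548.1 / 1379
Rc = 0.40 kN

0.40


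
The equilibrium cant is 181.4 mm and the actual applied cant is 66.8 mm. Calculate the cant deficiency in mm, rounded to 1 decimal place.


Cant deficiency = equilibrium cant - actual cant
CD = 181.4 - 66.8
CD = 114.6 mm

114.6


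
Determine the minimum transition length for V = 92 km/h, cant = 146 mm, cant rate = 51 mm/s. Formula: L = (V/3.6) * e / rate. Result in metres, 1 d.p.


Convert speed: V = 92 / 3.6 = 25.5556 m/s
L = 25.5556 * 146 / 51
L = 3731.1111 / 51
L = 73.2 m

73.2


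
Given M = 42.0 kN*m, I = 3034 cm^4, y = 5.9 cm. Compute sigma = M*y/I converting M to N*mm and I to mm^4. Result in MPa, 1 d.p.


Convert units:
M = 42.0 kN*m = 42000000 N*mm
y = 5.9 cm = 59 mm
I = 3034 cm^4 = 30340000 mm^4
sigma = 42000000 * 59 / 30340000
sigma = 81.7 MPa

81.7


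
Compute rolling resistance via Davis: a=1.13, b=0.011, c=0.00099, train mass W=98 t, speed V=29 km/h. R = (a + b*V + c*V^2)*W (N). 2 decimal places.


b*V = 0.011 * 29 = 0.319
c*V^2 = 0.00099 * 841 = 0.83259
R_per_t = 1.13 + 0.319 + 0.83259 = 2.28159 N/t
R_total = 2.28159 * 98 = 223.60 N

223.60


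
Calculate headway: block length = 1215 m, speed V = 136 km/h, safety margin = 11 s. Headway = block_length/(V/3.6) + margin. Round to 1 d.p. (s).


V = 136 / 3.6 = 37.7778 m/s
Block traversal time = 1215 / 37.7778 = 32.1618 s
Headway = 32.1618 + 11
Headway = 43.2 s

43.2


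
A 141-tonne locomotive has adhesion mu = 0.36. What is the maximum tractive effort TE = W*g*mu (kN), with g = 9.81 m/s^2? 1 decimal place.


TE_max = W * g * mu
TE_max = 141 * 9.81 * 0.36
TE_max = 1383.21 * 0.36
TE_max = 498.0 kN

498.0


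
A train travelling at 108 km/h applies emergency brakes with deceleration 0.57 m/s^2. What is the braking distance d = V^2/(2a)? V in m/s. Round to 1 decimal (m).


Convert speed: V = 108 / 3.6 = 30.0 m/s
V^2 = 900.0
d = 900.0 / (2 * 0.57)
d = 900.0 / 1.14
d = 789.5 m

789.5


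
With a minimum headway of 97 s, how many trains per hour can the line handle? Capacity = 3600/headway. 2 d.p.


Capacity = 3600 / headway
Capacity = 3600 / 97
Capacity = 37.11 trains/hour

37.11


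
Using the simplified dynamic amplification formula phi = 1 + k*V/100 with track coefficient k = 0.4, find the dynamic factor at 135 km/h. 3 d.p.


phi = 1 + k * V / 100
phi = 1 + 0.4 * 135 / 100
phi = 1 + 0.54
phi = 1.540

1.540


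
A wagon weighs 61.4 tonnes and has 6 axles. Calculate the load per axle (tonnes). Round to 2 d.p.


Load per axle = total weight / number of axles
Load = 61.4 / 6
Load = 10.23 tonnes

10.23


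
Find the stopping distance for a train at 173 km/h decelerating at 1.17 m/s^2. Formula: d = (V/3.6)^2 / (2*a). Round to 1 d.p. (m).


Convert speed: V = 173 / 3.6 = 48.0556 m/s
V^2 = 2309.3364
d = 2309.3364 / (2 * 1.17)
d = 2309.3364 / 2.34
d = 986.9 m

986.9


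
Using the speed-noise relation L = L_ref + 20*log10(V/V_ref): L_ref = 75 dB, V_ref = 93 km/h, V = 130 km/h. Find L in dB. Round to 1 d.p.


V/V_ref = 130 / 93 = 1.397849
log10(1.397849) = 0.14546
20 * 0.14546 = 2.9092
L = 75 + 2.9092 = 77.9 dB

77.9


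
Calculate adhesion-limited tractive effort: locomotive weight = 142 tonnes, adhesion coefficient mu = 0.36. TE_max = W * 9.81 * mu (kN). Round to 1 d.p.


TE_max = W * g * mu
TE_max = 142 * 9.81 * 0.36
TE_max = 1393.02 * 0.36
TE_max = 501.5 kN

501.5


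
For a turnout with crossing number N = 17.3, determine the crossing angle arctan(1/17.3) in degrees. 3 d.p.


1/N = 1/17.3 = 0.057803
angle = arctan(0.057803) = 0.057739 rad
angle = 0.057739 * 180/pi = 3.308 degrees

3.308


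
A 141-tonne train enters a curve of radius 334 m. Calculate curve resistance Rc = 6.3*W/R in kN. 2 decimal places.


Rc = 6.3 * W / R
Rc = 6.3 * 141 / 334
Rc = 888.3 / 334
Rc = 2.66 kN

2.66


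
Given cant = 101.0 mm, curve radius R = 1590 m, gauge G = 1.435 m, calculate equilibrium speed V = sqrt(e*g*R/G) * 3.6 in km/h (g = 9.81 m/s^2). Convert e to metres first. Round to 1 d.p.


Convert cant: e = 101.0 mm = 0.1010 m
V_ms = sqrt(0.1010 * 9.81 * 1590 / 1.435)
V_ms = sqrt(1097.831289) = 33.1335 m/s
V = 33.1335 * 3.6 = 119.3 km/h

119.3


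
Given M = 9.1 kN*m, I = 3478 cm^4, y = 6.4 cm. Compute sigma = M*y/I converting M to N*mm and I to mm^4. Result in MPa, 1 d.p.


Convert units:
M = 9.1 kN*m = 9100000 N*mm
y = 6.4 cm = 64 mm
I = 3478 cm^4 = 34780000 mm^4
sigma = 9100000 * 64 / 34780000
sigma = 16.7 MPa

16.7


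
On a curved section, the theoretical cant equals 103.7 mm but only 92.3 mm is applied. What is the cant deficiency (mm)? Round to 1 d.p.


Cant deficiency = equilibrium cant - actual cant
CD = 103.7 - 92.3
CD = 11.4 mm

11.4


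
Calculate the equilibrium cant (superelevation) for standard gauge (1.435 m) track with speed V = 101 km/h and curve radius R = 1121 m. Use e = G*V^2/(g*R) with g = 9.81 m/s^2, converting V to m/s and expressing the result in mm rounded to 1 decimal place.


Convert speed: V = 101 / 3.6 = 28.0556 m/s
Apply formula: e = 1.435 * 28.0556^2 / (9.81 * 1121)
e = 1.435 * 787.1142 / 10997.01
e = 0.102711 m = 102.7 mm

102.7


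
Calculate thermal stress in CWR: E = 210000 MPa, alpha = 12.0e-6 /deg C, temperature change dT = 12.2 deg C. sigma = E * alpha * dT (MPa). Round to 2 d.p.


sigma = E * alpha * dT
sigma = 210000 * 12.0e-6 * 12.2
sigma = 2.52 * 12.2
sigma = 30.74 MPa

30.74


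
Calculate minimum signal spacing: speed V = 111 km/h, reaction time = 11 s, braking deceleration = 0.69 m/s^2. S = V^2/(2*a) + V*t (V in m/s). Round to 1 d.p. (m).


V = 111 / 3.6 = 30.8333 m/s
Braking distance = 30.8333^2 / (2*0.69) = 688.909 m
Sighting distance = 30.8333 * 11 = 339.1667 m
S = 688.909 + 339.1667 = 1028.1 m

1028.1


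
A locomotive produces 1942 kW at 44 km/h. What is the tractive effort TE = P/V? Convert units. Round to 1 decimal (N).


Convert: P = 1942 kW = 1942000 W
V = 44 / 3.6 = 12.2222 m/s
TE = 1942000 / 12.2222
TE = 158890.9 N

158890.9


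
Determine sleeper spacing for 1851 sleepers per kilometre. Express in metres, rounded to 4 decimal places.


Spacing = 1000 m / number of sleepers
Spacing = 1000 / 1851
Spacing = 0.5402 m

0.5402
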